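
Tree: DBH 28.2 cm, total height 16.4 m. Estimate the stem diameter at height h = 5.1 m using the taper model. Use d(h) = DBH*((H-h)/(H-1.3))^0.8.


Taper: d(h) = DBH * ((H - h) / (H - 1.3))^0.8
Numerator = H - h = 16.4 - 5.1 = 11.3 m
Denominator = H - 1.3 = 16.4 - 1.3 = 15.1 m
Ratio = 11.3 / 15.1 = 0.74834
d = 28.2 * 0.74834^0.8 = 22.4 cm

22.4


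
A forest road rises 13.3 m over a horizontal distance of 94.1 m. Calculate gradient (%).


Formula: Gradient = rise / run * 100
Gradient = 13.3 / 94.1 * 100 = 14.1%

14.1


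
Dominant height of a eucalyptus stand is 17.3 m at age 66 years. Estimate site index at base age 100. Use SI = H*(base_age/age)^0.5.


Formula: SI = H_dom * (base_age / age)^0.5
Age ratio = 100 / 66 = 1.51515
sqrt(age_ratio) = 1.23091
SI = 17.3 * 1.23091 = 21.3 m

21.3


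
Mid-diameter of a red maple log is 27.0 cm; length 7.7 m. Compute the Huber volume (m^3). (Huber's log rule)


Huber: V = Am * L,  Am = pi*(Dm/200)^2
Am = pi*(27.0/200)^2 = 0.057256 m^2
V = 0.057256*7.7 = 0.4409 m^3

0.4409


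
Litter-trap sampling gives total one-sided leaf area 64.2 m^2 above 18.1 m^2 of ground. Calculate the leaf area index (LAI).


Formula: LAI = total leaf area / ground area  (dimensionless)
LAI = 64.2 m^2 / 18.1 m^2
LAI = 3.55

3.55


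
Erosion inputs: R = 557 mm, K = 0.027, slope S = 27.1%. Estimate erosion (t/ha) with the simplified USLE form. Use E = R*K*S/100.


Formula: E = R * K * S / 100  (simplified USLE)
R * K = 557 * 0.027 = 15.039
E = 15.039 * 27.1 / 100 = 4.08 t/ha

4.08


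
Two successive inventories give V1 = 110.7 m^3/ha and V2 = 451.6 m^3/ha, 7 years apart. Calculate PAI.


Formula: PAI = (V_T2 - V_T1) / (T2 - T1)
Volume increment = 451.6 - 110.7 = 340.9 m^3/ha
PAI = 340.9 / 7 = 48.7 m^3/ha/year

48.7


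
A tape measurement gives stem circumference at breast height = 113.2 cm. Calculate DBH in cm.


Formula: DBH = C / pi
DBH = 113.2 / pi
pi = 3.14159...
DBH = 36.0 cm

36.0


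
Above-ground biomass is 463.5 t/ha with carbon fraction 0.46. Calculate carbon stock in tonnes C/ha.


Formula: Carbon Stock = Biomass * Carbon Fraction
C = 463.5 t/ha * 0.46
C = 213.2 t C/ha

213.2


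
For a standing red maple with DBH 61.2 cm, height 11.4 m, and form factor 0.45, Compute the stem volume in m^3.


Formula: V = pi * (DBH/200)^2 * H * ff
Radius = DBH/200 = 61.2/200 = 0.306 m
Radius^2 = 0.306^2 = 0.093636 m^2
V = pi * 0.093636 * 11.4 * 0.45
V = 1.509 m^3

1.509


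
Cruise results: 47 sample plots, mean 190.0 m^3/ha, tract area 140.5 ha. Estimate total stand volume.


Formula: Total Volume = Mean Volume per ha * Total Area
Total Volume = 190.0 m^3/ha * 140.5 ha
Total Volume = 26695 m^3

26695


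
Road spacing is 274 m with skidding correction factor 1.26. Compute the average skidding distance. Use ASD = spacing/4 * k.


Formula: ASD = (spacing / 4) * correction
Uncorrected distance = spacing / 4 = 274 / 4 = 68.5 m
ASD = 68.5 * 1.26 = 86 m

86


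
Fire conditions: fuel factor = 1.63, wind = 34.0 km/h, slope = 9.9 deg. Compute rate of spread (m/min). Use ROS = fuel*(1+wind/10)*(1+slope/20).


Formula: ROS = fuel * (1 + wind/10) * (1 + slope/20)
Wind factor = 1 + 34.0/10 = 4.4
Slope factor = 1 + 9.9/20 = 1.495
ROS = 1.63 * 4.4 * 1.495 = 10.72 m/min

10.72


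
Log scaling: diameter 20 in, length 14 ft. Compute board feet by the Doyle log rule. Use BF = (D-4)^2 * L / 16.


Doyle: BF = (D - 4)^2 * L / 16
Adjusted diameter = 20 - 4 = 16 in
(D-4)^2 = 16^2 = 256
BF = 256 * 14 / 16 = 224 BF

224


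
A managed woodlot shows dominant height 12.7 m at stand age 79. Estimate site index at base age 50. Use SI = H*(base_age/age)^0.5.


Formula: SI = H_dom * (base_age / age)^0.5
Age ratio = 50 / 79 = 0.63291
sqrt(age_ratio) = 0.79556
SI = 12.7 * 0.79556 = 10.1 m

10.1


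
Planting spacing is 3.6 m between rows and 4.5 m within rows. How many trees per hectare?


Formula: TPH = 10000 m^2/ha / (spacing_x * spacing_y)
Area per tree = 3.6 m * 4.5 m = 16.2 m^2
TPH = 10000 / 16.2 = 617 trees/ha

617


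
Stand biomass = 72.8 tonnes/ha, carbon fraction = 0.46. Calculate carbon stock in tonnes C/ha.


Formula: Carbon Stock = Biomass * Carbon Fraction
C = 72.8 t/ha * 0.46
C = 33.5 t C/ha

33.5


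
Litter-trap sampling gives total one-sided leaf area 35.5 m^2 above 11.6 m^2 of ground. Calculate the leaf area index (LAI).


Formula: LAI = total leaf area / ground area  (dimensionless)
LAI = 35.5 m^2 / 11.6 m^2
LAI = 3.06

3.06


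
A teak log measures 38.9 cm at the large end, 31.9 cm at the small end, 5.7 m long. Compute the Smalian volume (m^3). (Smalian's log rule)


Smalian: V = (A1 + A2)/2 * L,  A = pi*(D/200)^2
A1 = pi*(38.9/200)^2 = 0.118847 m^2
A2 = pi*(31.9/200)^2 = 0.079923 m^2
V = (0.118847+0.079923)/2*5.7 = 0.5665 m^3

0.5665


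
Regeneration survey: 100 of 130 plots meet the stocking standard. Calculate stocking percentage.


Formula: Stocking % = stocked plots / total plots * 100
Stocking = 100 / 130 * 100
Stocking = 0.7692 * 100 = 76.9%

76.9


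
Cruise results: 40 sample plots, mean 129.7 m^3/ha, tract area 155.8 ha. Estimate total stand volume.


Formula: Total Volume = Mean Volume per ha * Total Area
Total Volume = 129.7 m^3/ha * 155.8 ha
Total Volume = 20207 m^3

20207


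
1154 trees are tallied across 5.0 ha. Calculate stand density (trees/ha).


Formula: Stand Density = N_trees / Area_ha
Density = 1154 trees / 5.0 ha
Density = 231 trees/ha

231


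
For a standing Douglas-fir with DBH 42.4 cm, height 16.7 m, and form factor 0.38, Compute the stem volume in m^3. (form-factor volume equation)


Formula: V = pi * (DBH/200)^2 * H * ff
Radius = DBH/200 = 42.4/200 = 0.212 m
Radius^2 = 0.212^2 = 0.044944 m^2
V = pi * 0.044944 * 16.7 * 0.38
V = 0.896 m^3

0.896


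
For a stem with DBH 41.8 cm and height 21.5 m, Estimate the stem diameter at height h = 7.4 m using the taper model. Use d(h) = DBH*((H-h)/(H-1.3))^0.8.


Taper: d(h) = DBH * ((H - h) / (H - 1.3))^0.8
Numerator = H - h = 21.5 - 7.4 = 14.1 m
Denominator = H - 1.3 = 21.5 - 1.3 = 20.2 m
Ratio = 14.1 / 20.2 = 0.69802
d = 41.8 * 0.69802^0.8 = 31.4 cm

31.4


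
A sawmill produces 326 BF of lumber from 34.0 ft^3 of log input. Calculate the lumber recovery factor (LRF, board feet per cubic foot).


Formula: LRF = Lumber Output (BF) / Log Input (ft^3)
LRF = 326 BF / 34.0 ft^3
LRF = 9.59 BF/ft^3

9.59


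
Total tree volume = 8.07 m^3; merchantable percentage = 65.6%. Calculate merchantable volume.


Formula: MV = V_total * (merchantable_pct / 100)
Merchantable fraction = 65.6% / 100 = 0.656
MV = 8.07 m^3 * 0.656 = 5.294 m^3

5.294


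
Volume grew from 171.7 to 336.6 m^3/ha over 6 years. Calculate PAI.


Formula: PAI = (V_T2 - V_T1) / (T2 - T1)
Volume increment = 336.6 - 171.7 = 164.9 m^3/ha
PAI = 164.9 / 6 = 27.48 m^3/ha/year

27.48


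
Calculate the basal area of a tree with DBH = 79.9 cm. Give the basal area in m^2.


Formula: BA = pi * (DBH/2)^2 / 10000  (cm^2 to m^2)
Radius = DBH/2 = 79.9/2 = 39.95 cm
BA = pi * 39.95^2 / 10000
   = 5013.9897 cm^2 / 10000
   = 0.5014 m^2

0.5014


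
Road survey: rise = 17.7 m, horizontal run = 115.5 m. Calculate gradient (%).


Formula: Gradient = rise / run * 100
Gradient = 17.7 / 115.5 * 100 = 15.3%

15.3


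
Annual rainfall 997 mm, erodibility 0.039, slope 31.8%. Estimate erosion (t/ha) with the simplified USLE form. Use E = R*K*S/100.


Formula: E = R * K * S / 100  (simplified USLE)
R * K = 997 * 0.039 = 38.883
E = 38.883 * 31.8 / 100 = 12.36 t/ha

12.36


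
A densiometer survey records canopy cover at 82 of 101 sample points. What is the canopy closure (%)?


Formula: Canopy closure = covered points / total points * 100
Closure = 82 / 101 * 100
Closure = 0.8119 * 100 = 81.2%

81.2


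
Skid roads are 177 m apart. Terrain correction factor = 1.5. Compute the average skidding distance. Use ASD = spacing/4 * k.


Formula: ASD = (spacing / 4) * correction
Uncorrected distance = spacing / 4 = 177 / 4 = 44.25 m
ASD = 44.25 * 1.5 = 66 m

66


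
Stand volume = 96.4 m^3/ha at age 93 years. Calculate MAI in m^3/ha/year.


Formula: MAI = Total Volume / Stand Age
MAI = 96.4 m^3/ha / 93 years
MAI = 1.04 m^3/ha/year

1.04


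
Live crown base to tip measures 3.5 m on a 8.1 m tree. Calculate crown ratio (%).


Formula: Crown Ratio = (Crown Length / Total Height) * 100
CR = (3.5 m / 8.1 m) * 100
CR = 0.4321 * 100 = 43.2%

43.2


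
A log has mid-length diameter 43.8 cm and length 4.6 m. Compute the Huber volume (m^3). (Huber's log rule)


Huber: V = Am * L,  Am = pi*(Dm/200)^2
Am = pi*(43.8/200)^2 = 0.150674 m^2
V = 0.150674*4.6 = 0.6931 m^3

0.6931


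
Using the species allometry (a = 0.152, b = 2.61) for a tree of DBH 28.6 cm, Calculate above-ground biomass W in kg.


Formula: W = a * DBH^b  (allometric power law)
DBH^b = 28.6^2.61 = 6325.7984
W = 0.152 * 6325.7984 = 961.5 kg

961.5


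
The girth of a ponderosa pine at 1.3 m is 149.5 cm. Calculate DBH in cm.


Formula: DBH = C / pi
DBH = 149.5 / pi
pi = 3.14159...
DBH = 47.6 cm

47.6


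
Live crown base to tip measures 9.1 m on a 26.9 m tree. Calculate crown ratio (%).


Formula: Crown Ratio = (Crown Length / Total Height) * 100
CR = (9.1 m / 26.9 m) * 100
CR = 0.3383 * 100 = 33.8%

33.8


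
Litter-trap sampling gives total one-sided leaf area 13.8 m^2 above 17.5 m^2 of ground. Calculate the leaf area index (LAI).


Formula: LAI = total leaf area / ground area  (dimensionless)
LAI = 13.8 m^2 / 17.5 m^2
LAI = 0.79

0.79


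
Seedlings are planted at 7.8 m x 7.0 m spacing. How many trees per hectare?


Formula: TPH = 10000 m^2/ha / (spacing_x * spacing_y)
Area per tree = 7.8 m * 7.0 m = 54.6 m^2
TPH = 10000 / 54.6 = 183 trees/ha

183


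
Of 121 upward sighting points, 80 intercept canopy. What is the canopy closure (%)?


Formula: Canopy closure = covered points / total points * 100
Closure = 80 / 121 * 100
Closure = 0.6612 * 100 = 66.1%

66.1


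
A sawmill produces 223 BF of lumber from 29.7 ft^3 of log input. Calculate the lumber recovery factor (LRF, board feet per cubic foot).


Formula: LRF = Lumber Output (BF) / Log Input (ft^3)
LRF = 223 BF / 29.7 ft^3
LRF = 7.51 BF/ft^3

7.51


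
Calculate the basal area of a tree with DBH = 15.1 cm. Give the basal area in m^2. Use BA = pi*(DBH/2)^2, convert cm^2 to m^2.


Formula: BA = pi * (DBH/2)^2 / 10000  (cm^2 to m^2)
Radius = DBH/2 = 15.1/2 = 7.55 cm
BA = pi * 7.55^2 / 10000
   = 179.0786 cm^2 / 10000
   = 0.0179 m^2

0.0179


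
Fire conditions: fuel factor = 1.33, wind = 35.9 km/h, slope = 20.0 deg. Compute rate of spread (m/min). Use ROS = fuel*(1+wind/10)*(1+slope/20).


Formula: ROS = fuel * (1 + wind/10) * (1 + slope/20)
Wind factor = 1 + 35.9/10 = 4.59
Slope factor = 1 + 20.0/20 = 2.0
ROS = 1.33 * 4.59 * 2.0 = 12.21 m/min

12.21


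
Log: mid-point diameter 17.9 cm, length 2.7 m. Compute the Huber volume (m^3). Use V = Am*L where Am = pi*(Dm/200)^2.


Huber: V = Am * L,  Am = pi*(Dm/200)^2
Am = pi*(17.9/200)^2 = 0.025165 m^2
V = 0.025165*2.7 = 0.0679 m^3

0.0679


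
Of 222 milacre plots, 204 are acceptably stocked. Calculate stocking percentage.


Formula: Stocking % = stocked plots / total plots * 100
Stocking = 204 / 222 * 100
Stocking = 0.9189 * 100 = 91.9%

91.9


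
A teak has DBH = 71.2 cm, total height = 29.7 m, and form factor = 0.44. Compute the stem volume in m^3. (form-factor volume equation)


Formula: V = pi * (DBH/200)^2 * H * ff
Radius = DBH/200 = 71.2/200 = 0.356 m
Radius^2 = 0.356^2 = 0.126736 m^2
V = pi * 0.126736 * 29.7 * 0.44
V = 5.203 m^3

5.203


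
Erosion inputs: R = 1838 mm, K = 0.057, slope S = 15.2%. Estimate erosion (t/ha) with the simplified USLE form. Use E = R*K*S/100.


Formula: E = R * K * S / 100  (simplified USLE)
R * K = 1838 * 0.057 = 104.766
E = 104.766 * 15.2 / 100 = 15.92 t/ha

15.92


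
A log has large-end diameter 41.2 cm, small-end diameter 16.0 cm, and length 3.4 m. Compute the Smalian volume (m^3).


Smalian: V = (A1 + A2)/2 * L,  A = pi*(D/200)^2
A1 = pi*(41.2/200)^2 = 0.133317 m^2
A2 = pi*(16.0/200)^2 = 0.020106 m^2
V = (0.133317+0.020106)/2*3.4 = 0.2608 m^3

0.2608


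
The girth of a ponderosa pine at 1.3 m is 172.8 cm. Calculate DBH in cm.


Formula: DBH = C / pi
DBH = 172.8 / pi
pi = 3.14159...
DBH = 55.0 cm

55.0


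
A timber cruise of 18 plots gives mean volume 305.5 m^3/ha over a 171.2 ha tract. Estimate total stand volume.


Formula: Total Volume = Mean Volume per ha * Total Area
Total Volume = 305.5 m^3/ha * 171.2 ha
Total Volume = 52302 m^3

52302


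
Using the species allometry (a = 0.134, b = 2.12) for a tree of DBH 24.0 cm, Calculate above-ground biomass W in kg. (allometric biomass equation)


Formula: W = a * DBH^b  (allometric power law)
DBH^b = 24.0^2.12 = 843.4276
W = 0.134 * 843.4276 = 113.0 kg

113.0


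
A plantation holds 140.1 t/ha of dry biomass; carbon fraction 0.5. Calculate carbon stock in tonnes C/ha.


Formula: Carbon Stock = Biomass * Carbon Fraction
C = 140.1 t/ha * 0.5
C = 70.1 t C/ha

70.1


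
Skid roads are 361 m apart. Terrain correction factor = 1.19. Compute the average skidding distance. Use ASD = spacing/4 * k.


Formula: ASD = (spacing / 4) * correction
Uncorrected distance = spacing / 4 = 361 / 4 = 90.25 m
ASD = 90.25 * 1.19 = 107 m

107


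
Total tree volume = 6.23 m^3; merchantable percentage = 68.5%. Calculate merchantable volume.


Formula: MV = V_total * (merchantable_pct / 100)
Merchantable fraction = 68.5% / 100 = 0.685
MV = 6.23 m^3 * 0.685 = 4.268 m^3

4.268


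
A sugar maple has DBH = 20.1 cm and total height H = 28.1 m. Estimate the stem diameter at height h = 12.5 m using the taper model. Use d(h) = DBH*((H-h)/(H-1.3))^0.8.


Taper: d(h) = DBH * ((H - h) / (H - 1.3))^0.8
Numerator = H - h = 28.1 - 12.5 = 15.6 m
Denominator = H - 1.3 = 28.1 - 1.3 = 26.8 m
Ratio = 15.6 / 26.8 = 0.58209
d = 20.1 * 0.58209^0.8 = 13.0 cm

13.0


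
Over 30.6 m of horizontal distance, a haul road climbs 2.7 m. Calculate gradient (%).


Formula: Gradient = rise / run * 100
Gradient = 2.7 / 30.6 * 100 = 8.8%

8.8


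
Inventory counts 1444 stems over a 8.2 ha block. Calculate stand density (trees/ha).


Formula: Stand Density = N_trees / Area_ha
Density = 1444 trees / 8.2 ha
Density = 176 trees/ha

176


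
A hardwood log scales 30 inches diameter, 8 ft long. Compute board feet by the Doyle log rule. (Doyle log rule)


Doyle: BF = (D - 4)^2 * L / 16
Adjusted diameter = 30 - 4 = 26 in
(D-4)^2 = 26^2 = 676
BF = 676 * 8 / 16 = 338 BF

338


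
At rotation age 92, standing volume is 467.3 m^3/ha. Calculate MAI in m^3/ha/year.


Formula: MAI = Total Volume / Stand Age
MAI = 467.3 m^3/ha / 92 years
MAI = 5.08 m^3/ha/year

5.08


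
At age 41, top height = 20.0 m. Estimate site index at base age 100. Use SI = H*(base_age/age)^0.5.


Formula: SI = H_dom * (base_age / age)^0.5
Age ratio = 100 / 41 = 2.43902
sqrt(age_ratio) = 1.56174
SI = 20.0 * 1.56174 = 31.2 m

31.2


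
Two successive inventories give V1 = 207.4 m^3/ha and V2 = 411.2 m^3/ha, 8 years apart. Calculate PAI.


Formula: PAI = (V_T2 - V_T1) / (T2 - T1)
Volume increment = 411.2 - 207.4 = 203.8 m^3/ha
PAI = 203.8 / 8 = 25.48 m^3/ha/year

25.48


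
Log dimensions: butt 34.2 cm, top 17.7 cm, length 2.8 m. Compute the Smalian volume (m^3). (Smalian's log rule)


Smalian: V = (A1 + A2)/2 * L,  A = pi*(D/200)^2
A1 = pi*(34.2/200)^2 = 0.091863 m^2
A2 = pi*(17.7/200)^2 = 0.024606 m^2
V = (0.091863+0.024606)/2*2.8 = 0.1631 m^3

0.1631


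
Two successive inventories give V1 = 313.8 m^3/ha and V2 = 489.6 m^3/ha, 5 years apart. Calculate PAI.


Formula: PAI = (V_T2 - V_T1) / (T2 - T1)
Volume increment = 489.6 - 313.8 = 175.8 m^3/ha
PAI = 175.8 / 5 = 35.16 m^3/ha/year

35.16


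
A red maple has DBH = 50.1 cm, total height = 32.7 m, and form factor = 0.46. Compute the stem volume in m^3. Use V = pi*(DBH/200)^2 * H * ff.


Formula: V = pi * (DBH/200)^2 * H * ff
Radius = DBH/200 = 50.1/200 = 0.2505 m
Radius^2 = 0.2505^2 = 0.06275025 m^2
V = pi * 0.06275025 * 32.7 * 0.46
V = 2.965 m^3

2.965


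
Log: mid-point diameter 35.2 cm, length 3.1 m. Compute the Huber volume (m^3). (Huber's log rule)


Huber: V = Am * L,  Am = pi*(Dm/200)^2
Am = pi*(35.2/200)^2 = 0.097314 m^2
V = 0.097314*3.1 = 0.3017 m^3

0.3017


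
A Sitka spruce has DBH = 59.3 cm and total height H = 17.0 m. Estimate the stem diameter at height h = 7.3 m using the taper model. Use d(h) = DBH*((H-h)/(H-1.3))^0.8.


Taper: d(h) = DBH * ((H - h) / (H - 1.3))^0.8
Numerator = H - h = 17.0 - 7.3 = 9.7 m
Denominator = H - 1.3 = 17.0 - 1.3 = 15.7 m
Ratio = 9.7 / 15.7 = 0.61783
d = 59.3 * 0.61783^0.8 = 40.3 cm

40.3


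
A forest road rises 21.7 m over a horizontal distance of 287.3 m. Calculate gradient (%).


Formula: Gradient = rise / run * 100
Gradient = 21.7 / 287.3 * 100 = 7.6%

7.6


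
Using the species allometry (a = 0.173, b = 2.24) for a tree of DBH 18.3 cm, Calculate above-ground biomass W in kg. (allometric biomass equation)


Formula: W = a * DBH^b  (allometric power law)
DBH^b = 18.3^2.24 = 672.8069
W = 0.173 * 672.8069 = 116.4 kg

116.4


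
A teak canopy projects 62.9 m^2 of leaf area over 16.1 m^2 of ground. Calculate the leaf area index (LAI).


Formula: LAI = total leaf area / ground area  (dimensionless)
LAI = 62.9 m^2 / 16.1 m^2
LAI = 3.91

3.91


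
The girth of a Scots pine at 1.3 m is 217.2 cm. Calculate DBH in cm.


Formula: DBH = C / pi
DBH = 217.2 / pi
pi = 3.14159...
DBH = 69.1 cm

69.1


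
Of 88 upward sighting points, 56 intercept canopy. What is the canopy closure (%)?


Formula: Canopy closure = covered points / total points * 100
Closure = 56 / 88 * 100
Closure = 0.6364 * 100 = 63.6%

63.6


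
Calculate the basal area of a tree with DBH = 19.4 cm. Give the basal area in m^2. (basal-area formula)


Formula: BA = pi * (DBH/2)^2 / 10000  (cm^2 to m^2)
Radius = DBH/2 = 19.4/2 = 9.7 cm
BA = pi * 9.7^2 / 10000
   = 295.5925 cm^2 / 10000
   = 0.0296 m^2

0.0296


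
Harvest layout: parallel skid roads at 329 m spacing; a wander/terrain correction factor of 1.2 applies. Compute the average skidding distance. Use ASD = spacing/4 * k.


Formula: ASD = (spacing / 4) * correction
Uncorrected distance = spacing / 4 = 329 / 4 = 82.25 m
ASD = 82.25 * 1.2 = 99 m

99


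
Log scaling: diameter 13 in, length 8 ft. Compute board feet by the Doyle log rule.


Doyle: BF = (D - 4)^2 * L / 16
Adjusted diameter = 13 - 4 = 9 in
(D-4)^2 = 9^2 = 81
BF = 81 * 8 / 16 = 41 BF

41


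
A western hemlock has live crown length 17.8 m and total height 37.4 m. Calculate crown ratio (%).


Formula: Crown Ratio = (Crown Length / Total Height) * 100
CR = (17.8 m / 37.4 m) * 100
CR = 0.4759 * 100 = 47.6%

47.6


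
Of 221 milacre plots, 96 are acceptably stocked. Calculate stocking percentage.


Formula: Stocking % = stocked plots / total plots * 100
Stocking = 96 / 221 * 100
Stocking = 0.4344 * 100 = 43.4%

43.4


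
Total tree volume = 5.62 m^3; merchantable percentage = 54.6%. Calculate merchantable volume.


Formula: MV = V_total * (merchantable_pct / 100)
Merchantable fraction = 54.6% / 100 = 0.546
MV = 5.62 m^3 * 0.546 = 3.069 m^3

3.069


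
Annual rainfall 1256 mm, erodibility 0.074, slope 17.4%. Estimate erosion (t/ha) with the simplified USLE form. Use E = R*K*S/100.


Formula: E = R * K * S / 100  (simplified USLE)
R * K = 1256 * 0.074 = 92.944
E = 92.944 * 17.4 / 100 = 16.17 t/ha

16.17


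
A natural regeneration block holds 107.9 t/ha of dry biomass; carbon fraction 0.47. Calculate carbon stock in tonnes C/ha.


Formula: Carbon Stock = Biomass * Carbon Fraction
C = 107.9 t/ha * 0.47
C = 50.7 t C/ha

50.7


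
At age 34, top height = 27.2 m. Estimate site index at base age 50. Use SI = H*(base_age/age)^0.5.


Formula: SI = H_dom * (base_age / age)^0.5
Age ratio = 50 / 34 = 1.47059
sqrt(age_ratio) = 1.21268
SI = 27.2 * 1.21268 = 33.0 m

33.0


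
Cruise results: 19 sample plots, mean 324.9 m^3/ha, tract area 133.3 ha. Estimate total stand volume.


Formula: Total Volume = Mean Volume per ha * Total Area
Total Volume = 324.9 m^3/ha * 133.3 ha
Total Volume = 43309 m^3

43309


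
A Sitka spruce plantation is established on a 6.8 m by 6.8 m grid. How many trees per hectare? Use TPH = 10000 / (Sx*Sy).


Formula: TPH = 10000 m^2/ha / (spacing_x * spacing_y)
Area per tree = 6.8 m * 6.8 m = 46.24 m^2
TPH = 10000 / 46.24 = 216 trees/ha

216


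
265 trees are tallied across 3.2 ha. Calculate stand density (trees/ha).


Formula: Stand Density = N_trees / Area_ha
Density = 265 trees / 3.2 ha
Density = 83 trees/ha

83


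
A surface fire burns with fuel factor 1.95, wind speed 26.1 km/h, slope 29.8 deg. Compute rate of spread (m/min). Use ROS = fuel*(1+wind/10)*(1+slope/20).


Formula: ROS = fuel * (1 + wind/10) * (1 + slope/20)
Wind factor = 1 + 26.1/10 = 3.61
Slope factor = 1 + 29.8/20 = 2.49
ROS = 1.95 * 3.61 * 2.49 = 17.53 m/min

17.53


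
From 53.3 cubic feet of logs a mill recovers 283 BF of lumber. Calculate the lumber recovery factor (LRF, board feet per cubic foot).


Formula: LRF = Lumber Output (BF) / Log Input (ft^3)
LRF = 283 BF / 53.3 ft^3
LRF = 5.31 BF/ft^3

5.31


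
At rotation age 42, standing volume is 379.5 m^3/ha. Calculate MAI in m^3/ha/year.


Formula: MAI = Total Volume / Stand Age
MAI = 379.5 m^3/ha / 42 years
MAI = 9.04 m^3/ha/year

9.04


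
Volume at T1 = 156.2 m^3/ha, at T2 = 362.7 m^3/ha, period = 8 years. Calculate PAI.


Formula: PAI = (V_T2 - V_T1) / (T2 - T1)
Volume increment = 362.7 - 156.2 = 206.5 m^3/ha
PAI = 206.5 / 8 = 25.81 m^3/ha/year

25.81


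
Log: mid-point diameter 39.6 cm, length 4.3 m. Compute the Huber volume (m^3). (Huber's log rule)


Huber: V = Am * L,  Am = pi*(Dm/200)^2
Am = pi*(39.6/200)^2 = 0.123163 m^2
V = 0.123163*4.3 = 0.5296 m^3

0.5296


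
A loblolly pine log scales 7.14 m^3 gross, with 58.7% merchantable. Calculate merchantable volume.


Formula: MV = V_total * (merchantable_pct / 100)
Merchantable fraction = 58.7% / 100 = 0.587
MV = 7.14 m^3 * 0.587 = 4.191 m^3

4.191


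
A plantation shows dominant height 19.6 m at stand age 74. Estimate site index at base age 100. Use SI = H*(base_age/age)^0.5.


Formula: SI = H_dom * (base_age / age)^0.5
Age ratio = 100 / 74 = 1.35135
sqrt(age_ratio) = 1.16248
SI = 19.6 * 1.16248 = 22.8 m

22.8


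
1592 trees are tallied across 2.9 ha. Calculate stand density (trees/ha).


Formula: Stand Density = N_trees / Area_ha
Density = 1592 trees / 2.9 ha
Density = 549 trees/ha

549


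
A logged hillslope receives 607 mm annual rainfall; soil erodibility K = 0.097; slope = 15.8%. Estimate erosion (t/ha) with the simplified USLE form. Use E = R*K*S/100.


Formula: E = R * K * S / 100  (simplified USLE)
R * K = 607 * 0.097 = 58.879
E = 58.879 * 15.8 / 100 = 9.3 t/ha

9.3


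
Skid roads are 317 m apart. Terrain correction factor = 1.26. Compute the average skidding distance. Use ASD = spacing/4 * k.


Formula: ASD = (spacing / 4) * correction
Uncorrected distance = spacing / 4 = 317 / 4 = 79.25 m
ASD = 79.25 * 1.26 = 100 m

100


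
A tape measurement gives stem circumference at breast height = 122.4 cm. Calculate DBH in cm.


Formula: DBH = C / pi
DBH = 122.4 / pi
pi = 3.14159...
DBH = 39.0 cm

39.0


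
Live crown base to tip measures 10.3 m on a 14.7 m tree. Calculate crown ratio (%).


Formula: Crown Ratio = (Crown Length / Total Height) * 100
CR = (10.3 m / 14.7 m) * 100
CR = 0.7007 * 100 = 70.1%

70.1


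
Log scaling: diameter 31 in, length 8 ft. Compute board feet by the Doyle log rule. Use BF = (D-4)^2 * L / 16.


Doyle: BF = (D - 4)^2 * L / 16
Adjusted diameter = 31 - 4 = 27 in
(D-4)^2 = 27^2 = 729
BF = 729 * 8 / 16 = 365 BF

365


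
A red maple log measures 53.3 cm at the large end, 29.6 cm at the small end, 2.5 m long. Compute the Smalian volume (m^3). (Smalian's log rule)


Smalian: V = (A1 + A2)/2 * L,  A = pi*(D/200)^2
A1 = pi*(53.3/200)^2 = 0.223123 m^2
A2 = pi*(29.6/200)^2 = 0.068813 m^2
V = (0.223123+0.068813)/2*2.5 = 0.3649 m^3

0.3649


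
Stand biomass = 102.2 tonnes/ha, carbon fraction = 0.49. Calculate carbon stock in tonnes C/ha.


Formula: Carbon Stock = Biomass * Carbon Fraction
C = 102.2 t/ha * 0.49
C = 50.1 t C/ha

50.1


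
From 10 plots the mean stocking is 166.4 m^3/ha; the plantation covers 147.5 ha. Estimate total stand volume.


Formula: Total Volume = Mean Volume per ha * Total Area
Total Volume = 166.4 m^3/ha * 147.5 ha
Total Volume = 24544 m^3

24544


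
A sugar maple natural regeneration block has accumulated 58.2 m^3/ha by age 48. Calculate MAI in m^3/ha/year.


Formula: MAI = Total Volume / Stand Age
MAI = 58.2 m^3/ha / 48 years
MAI = 1.21 m^3/ha/year

1.21


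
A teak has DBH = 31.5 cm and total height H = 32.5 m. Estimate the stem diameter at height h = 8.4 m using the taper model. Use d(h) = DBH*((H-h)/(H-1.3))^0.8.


Taper: d(h) = DBH * ((H - h) / (H - 1.3))^0.8
Numerator = H - h = 32.5 - 8.4 = 24.1 m
Denominator = H - 1.3 = 32.5 - 1.3 = 31.2 m
Ratio = 24.1 / 31.2 = 0.77244
d = 31.5 * 0.77244^0.8 = 25.6 cm

25.6


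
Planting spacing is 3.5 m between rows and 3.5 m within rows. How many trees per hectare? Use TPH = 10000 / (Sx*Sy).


Formula: TPH = 10000 m^2/ha / (spacing_x * spacing_y)
Area per tree = 3.5 m * 3.5 m = 12.25 m^2
TPH = 10000 / 12.25 = 816 trees/ha

816


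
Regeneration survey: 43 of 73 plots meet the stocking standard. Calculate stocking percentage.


Formula: Stocking % = stocked plots / total plots * 100
Stocking = 43 / 73 * 100
Stocking = 0.589 * 100 = 58.9%

58.9


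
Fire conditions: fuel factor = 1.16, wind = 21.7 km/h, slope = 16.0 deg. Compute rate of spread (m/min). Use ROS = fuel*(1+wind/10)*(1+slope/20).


Formula: ROS = fuel * (1 + wind/10) * (1 + slope/20)
Wind factor = 1 + 21.7/10 = 3.17
Slope factor = 1 + 16.0/20 = 1.8
ROS = 1.16 * 3.17 * 1.8 = 6.62 m/min

6.62


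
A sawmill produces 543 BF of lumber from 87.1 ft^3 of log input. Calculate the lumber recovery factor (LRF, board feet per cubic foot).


Formula: LRF = Lumber Output (BF) / Log Input (ft^3)
LRF = 543 BF / 87.1 ft^3
LRF = 6.23 BF/ft^3

6.23


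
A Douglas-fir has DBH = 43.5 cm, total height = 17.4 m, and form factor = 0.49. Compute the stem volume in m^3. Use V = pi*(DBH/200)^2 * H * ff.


Formula: V = pi * (DBH/200)^2 * H * ff
Radius = DBH/200 = 43.5/200 = 0.2175 m
Radius^2 = 0.2175^2 = 0.04730625 m^2
V = pi * 0.04730625 * 17.4 * 0.49
V = 1.267 m^3

1.267


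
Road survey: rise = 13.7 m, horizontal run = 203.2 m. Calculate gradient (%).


Formula: Gradient = rise / run * 100
Gradient = 13.7 / 203.2 * 100 = 6.7%

6.7


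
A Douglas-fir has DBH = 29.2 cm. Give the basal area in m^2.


Formula: BA = pi * (DBH/2)^2 / 10000  (cm^2 to m^2)
Radius = DBH/2 = 29.2/2 = 14.6 cm
BA = pi * 14.6^2 / 10000
   = 669.6619 cm^2 / 10000
   = 0.067 m^2

0.067


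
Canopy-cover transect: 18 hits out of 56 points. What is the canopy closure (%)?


Formula: Canopy closure = covered points / total points * 100
Closure = 18 / 56 * 100
Closure = 0.3214 * 100 = 32.1%

32.1


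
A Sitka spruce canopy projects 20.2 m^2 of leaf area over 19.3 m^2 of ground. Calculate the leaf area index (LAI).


Formula: LAI = total leaf area / ground area  (dimensionless)
LAI = 20.2 m^2 / 19.3 m^2
LAI = 1.05

1.05


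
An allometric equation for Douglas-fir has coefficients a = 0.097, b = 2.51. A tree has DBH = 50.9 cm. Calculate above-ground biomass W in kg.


Formula: W = a * DBH^b  (allometric power law)
DBH^b = 50.9^2.51 = 19224.7913
W = 0.097 * 19224.7913 = 1864.8 kg

1864.8


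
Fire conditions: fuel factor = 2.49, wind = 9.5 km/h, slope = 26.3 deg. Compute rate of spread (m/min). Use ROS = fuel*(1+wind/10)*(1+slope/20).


Formula: ROS = fuel * (1 + wind/10) * (1 + slope/20)
Wind factor = 1 + 9.5/10 = 1.95
Slope factor = 1 + 26.3/20 = 2.315
ROS = 2.49 * 1.95 * 2.315 = 11.24 m/min

11.24


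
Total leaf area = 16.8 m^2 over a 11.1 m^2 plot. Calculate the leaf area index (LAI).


Formula: LAI = total leaf area / ground area  (dimensionless)
LAI = 16.8 m^2 / 11.1 m^2
LAI = 1.51

1.51


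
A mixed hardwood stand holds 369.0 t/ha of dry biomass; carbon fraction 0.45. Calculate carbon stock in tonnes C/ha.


Formula: Carbon Stock = Biomass * Carbon Fraction
C = 369.0 t/ha * 0.45
C = 166.1 t C/ha

166.1


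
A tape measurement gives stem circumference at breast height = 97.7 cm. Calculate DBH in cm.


Formula: DBH = C / pi
DBH = 97.7 / pi
pi = 3.14159...
DBH = 31.1 cm

31.1


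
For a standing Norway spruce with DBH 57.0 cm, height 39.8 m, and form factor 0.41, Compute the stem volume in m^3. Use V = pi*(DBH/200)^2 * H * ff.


Formula: V = pi * (DBH/200)^2 * H * ff
Radius = DBH/200 = 57.0/200 = 0.285 m
Radius^2 = 0.285^2 = 0.081225 m^2
V = pi * 0.081225 * 39.8 * 0.41
V = 4.164 m^3

4.164


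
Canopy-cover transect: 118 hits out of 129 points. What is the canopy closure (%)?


Formula: Canopy closure = covered points / total points * 100
Closure = 118 / 129 * 100
Closure = 0.9147 * 100 = 91.5%

91.5


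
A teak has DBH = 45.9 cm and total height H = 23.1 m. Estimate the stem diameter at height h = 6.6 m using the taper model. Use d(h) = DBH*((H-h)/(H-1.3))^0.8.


Taper: d(h) = DBH * ((H - h) / (H - 1.3))^0.8
Numerator = H - h = 23.1 - 6.6 = 16.5 m
Denominator = H - 1.3 = 23.1 - 1.3 = 21.8 m
Ratio = 16.5 / 21.8 = 0.75688
d = 45.9 * 0.75688^0.8 = 36.7 cm

36.7


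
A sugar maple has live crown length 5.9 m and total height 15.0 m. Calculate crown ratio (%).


Formula: Crown Ratio = (Crown Length / Total Height) * 100
CR = (5.9 m / 15.0 m) * 100
CR = 0.3933 * 100 = 39.3%

39.3


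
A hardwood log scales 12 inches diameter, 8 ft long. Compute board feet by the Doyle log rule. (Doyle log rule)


Doyle: BF = (D - 4)^2 * L / 16
Adjusted diameter = 12 - 4 = 8 in
(D-4)^2 = 8^2 = 64
BF = 64 * 8 / 16 = 32 BF

32


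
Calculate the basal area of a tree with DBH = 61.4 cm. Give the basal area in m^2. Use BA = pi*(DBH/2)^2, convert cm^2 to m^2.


Formula: BA = pi * (DBH/2)^2 / 10000  (cm^2 to m^2)
Radius = DBH/2 = 61.4/2 = 30.7 cm
BA = pi * 30.7^2 / 10000
   = 2960.9197 cm^2 / 10000
   = 0.2961 m^2

0.2961


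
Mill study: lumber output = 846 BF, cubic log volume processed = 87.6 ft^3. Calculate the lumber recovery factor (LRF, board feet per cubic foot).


Formula: LRF = Lumber Output (BF) / Log Input (ft^3)
LRF = 846 BF / 87.6 ft^3
LRF = 9.66 BF/ft^3

9.66


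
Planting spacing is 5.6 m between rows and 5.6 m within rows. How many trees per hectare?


Formula: TPH = 10000 m^2/ha / (spacing_x * spacing_y)
Area per tree = 5.6 m * 5.6 m = 31.36 m^2
TPH = 10000 / 31.36 = 319 trees/ha

319


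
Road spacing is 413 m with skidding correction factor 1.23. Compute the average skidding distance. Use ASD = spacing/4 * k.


Formula: ASD = (spacing / 4) * correction
Uncorrected distance = spacing / 4 = 413 / 4 = 103.25 m
ASD = 103.25 * 1.23 = 127 m

127


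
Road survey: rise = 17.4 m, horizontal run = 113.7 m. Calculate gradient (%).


Formula: Gradient = rise / run * 100
Gradient = 17.4 / 113.7 * 100 = 15.3%

15.3


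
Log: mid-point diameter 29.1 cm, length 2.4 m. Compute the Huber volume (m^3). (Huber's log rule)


Huber: V = Am * L,  Am = pi*(Dm/200)^2
Am = pi*(29.1/200)^2 = 0.066508 m^2
V = 0.066508*2.4 = 0.1596 m^3

0.1596


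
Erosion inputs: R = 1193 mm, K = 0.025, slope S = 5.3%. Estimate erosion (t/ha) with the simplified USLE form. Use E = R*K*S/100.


Formula: E = R * K * S / 100  (simplified USLE)
R * K = 1193 * 0.025 = 29.825
E = 29.825 * 5.3 / 100 = 1.58 t/ha

1.58


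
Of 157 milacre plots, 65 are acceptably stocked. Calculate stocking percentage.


Formula: Stocking % = stocked plots / total plots * 100
Stocking = 65 / 157 * 100
Stocking = 0.414 * 100 = 41.4%

41.4


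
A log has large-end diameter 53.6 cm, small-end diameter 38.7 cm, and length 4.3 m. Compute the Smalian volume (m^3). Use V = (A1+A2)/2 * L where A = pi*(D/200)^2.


Smalian: V = (A1 + A2)/2 * L,  A = pi*(D/200)^2
A1 = pi*(53.6/200)^2 = 0.225642 m^2
A2 = pi*(38.7/200)^2 = 0.117628 m^2
V = (0.225642+0.117628)/2*4.3 = 0.738 m^3

0.738


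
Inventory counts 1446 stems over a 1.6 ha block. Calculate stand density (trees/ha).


Formula: Stand Density = N_trees / Area_ha
Density = 1446 trees / 1.6 ha
Density = 904 trees/ha

904


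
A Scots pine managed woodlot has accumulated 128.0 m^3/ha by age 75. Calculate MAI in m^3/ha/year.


Formula: MAI = Total Volume / Stand Age
MAI = 128.0 m^3/ha / 75 years
MAI = 1.71 m^3/ha/year

1.71


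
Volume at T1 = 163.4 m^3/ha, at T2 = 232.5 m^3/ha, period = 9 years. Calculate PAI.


Formula: PAI = (V_T2 - V_T1) / (T2 - T1)
Volume increment = 232.5 - 163.4 = 69.1 m^3/ha
PAI = 69.1 / 9 = 7.68 m^3/ha/year

7.68


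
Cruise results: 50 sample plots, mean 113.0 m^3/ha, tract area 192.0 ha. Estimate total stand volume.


Formula: Total Volume = Mean Volume per ha * Total Area
Total Volume = 113.0 m^3/ha * 192.0 ha
Total Volume = 21696 m^3

21696


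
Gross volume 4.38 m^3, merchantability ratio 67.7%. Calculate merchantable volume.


Formula: MV = V_total * (merchantable_pct / 100)
Merchantable fraction = 67.7% / 100 = 0.677
MV = 4.38 m^3 * 0.677 = 2.965 m^3

2.965


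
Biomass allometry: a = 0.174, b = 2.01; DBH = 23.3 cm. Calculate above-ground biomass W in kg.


Formula: W = a * DBH^b  (allometric power law)
DBH^b = 23.3^2.01 = 560.2546
W = 0.174 * 560.2546 = 97.5 kg

97.5


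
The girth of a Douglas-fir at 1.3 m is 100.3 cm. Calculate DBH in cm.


Formula: DBH = C / pi
DBH = 100.3 / pi
pi = 3.14159...
DBH = 31.9 cm

31.9


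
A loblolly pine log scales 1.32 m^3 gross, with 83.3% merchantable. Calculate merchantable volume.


Formula: MV = V_total * (merchantable_pct / 100)
Merchantable fraction = 83.3% / 100 = 0.833
MV = 1.32 m^3 * 0.833 = 1.1 m^3

1.1


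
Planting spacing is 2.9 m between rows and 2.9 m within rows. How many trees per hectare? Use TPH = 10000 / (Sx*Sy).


Formula: TPH = 10000 m^2/ha / (spacing_x * spacing_y)
Area per tree = 2.9 m * 2.9 m = 8.41 m^2
TPH = 10000 / 8.41 = 1189 trees/ha

1189


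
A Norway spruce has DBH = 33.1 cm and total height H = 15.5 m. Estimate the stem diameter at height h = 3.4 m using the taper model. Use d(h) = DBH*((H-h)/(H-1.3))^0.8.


Taper: d(h) = DBH * ((H - h) / (H - 1.3))^0.8
Numerator = H - h = 15.5 - 3.4 = 12.1 m
Denominator = H - 1.3 = 15.5 - 1.3 = 14.2 m
Ratio = 12.1 / 14.2 = 0.85211
d = 33.1 * 0.85211^0.8 = 29.1 cm

29.1


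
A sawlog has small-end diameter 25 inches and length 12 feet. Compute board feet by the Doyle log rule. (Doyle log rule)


Doyle: BF = (D - 4)^2 * L / 16
Adjusted diameter = 25 - 4 = 21 in
(D-4)^2 = 21^2 = 441
BF = 441 * 12 / 16 = 331 BF

331


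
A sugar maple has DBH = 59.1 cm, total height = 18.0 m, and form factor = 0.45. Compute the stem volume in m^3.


Formula: V = pi * (DBH/200)^2 * H * ff
Radius = DBH/200 = 59.1/200 = 0.2955 m
Radius^2 = 0.2955^2 = 0.08732025 m^2
V = pi * 0.08732025 * 18.0 * 0.45
V = 2.222 m^3

2.222


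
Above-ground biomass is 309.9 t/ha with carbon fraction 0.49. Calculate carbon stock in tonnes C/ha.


Formula: Carbon Stock = Biomass * Carbon Fraction
C = 309.9 t/ha * 0.49
C = 151.9 t C/ha

151.9


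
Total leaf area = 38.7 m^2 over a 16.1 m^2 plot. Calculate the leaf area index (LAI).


Formula: LAI = total leaf area / ground area  (dimensionless)
LAI = 38.7 m^2 / 16.1 m^2
LAI = 2.4

2.4


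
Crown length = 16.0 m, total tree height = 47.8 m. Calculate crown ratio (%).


Formula: Crown Ratio = (Crown Length / Total Height) * 100
CR = (16.0 m / 47.8 m) * 100
CR = 0.3347 * 100 = 33.5%

33.5


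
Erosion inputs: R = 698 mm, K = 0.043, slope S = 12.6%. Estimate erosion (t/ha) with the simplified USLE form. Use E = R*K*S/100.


Formula: E = R * K * S / 100  (simplified USLE)
R * K = 698 * 0.043 = 30.014
E = 30.014 * 12.6 / 100 = 3.78 t/ha

3.78


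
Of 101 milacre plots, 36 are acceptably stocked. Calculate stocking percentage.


Formula: Stocking % = stocked plots / total plots * 100
Stocking = 36 / 101 * 100
Stocking = 0.3564 * 100 = 35.6%

35.6


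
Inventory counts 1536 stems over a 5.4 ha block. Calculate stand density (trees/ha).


Formula: Stand Density = N_trees / Area_ha
Density = 1536 trees / 5.4 ha
Density = 284 trees/ha

284


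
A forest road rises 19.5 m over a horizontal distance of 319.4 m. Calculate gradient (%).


Formula: Gradient = rise / run * 100
Gradient = 19.5 / 319.4 * 100 = 6.1%

6.1


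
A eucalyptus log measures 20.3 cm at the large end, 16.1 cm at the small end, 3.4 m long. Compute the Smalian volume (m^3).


Smalian: V = (A1 + A2)/2 * L,  A = pi*(D/200)^2
A1 = pi*(20.3/200)^2 = 0.032365 m^2
A2 = pi*(16.1/200)^2 = 0.020358 m^2
V = (0.032365+0.020358)/2*3.4 = 0.0896 m^3

0.0896


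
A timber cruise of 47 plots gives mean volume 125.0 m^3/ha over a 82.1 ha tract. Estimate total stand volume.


Formula: Total Volume = Mean Volume per ha * Total Area
Total Volume = 125.0 m^3/ha * 82.1 ha
Total Volume = 10263 m^3

10263


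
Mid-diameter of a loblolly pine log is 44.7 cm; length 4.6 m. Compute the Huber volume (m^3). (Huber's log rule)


Huber: V = Am * L,  Am = pi*(Dm/200)^2
Am = pi*(44.7/200)^2 = 0.15693 m^2
V = 0.15693*4.6 = 0.7219 m^3

0.7219


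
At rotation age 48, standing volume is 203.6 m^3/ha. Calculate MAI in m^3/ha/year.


Formula: MAI = Total Volume / Stand Age
MAI = 203.6 m^3/ha / 48 years
MAI = 4.24 m^3/ha/year

4.24


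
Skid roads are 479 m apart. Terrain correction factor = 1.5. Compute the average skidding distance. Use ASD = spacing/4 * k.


Formula: ASD = (spacing / 4) * correction
Uncorrected distance = spacing / 4 = 479 / 4 = 119.75 m
ASD = 119.75 * 1.5 = 180 m

180


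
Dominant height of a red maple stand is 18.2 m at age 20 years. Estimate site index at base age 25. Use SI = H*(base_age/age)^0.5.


Formula: SI = H_dom * (base_age / age)^0.5
Age ratio = 25 / 20 = 1.25
sqrt(age_ratio) = 1.11803
SI = 18.2 * 1.11803 = 20.3 m

20.3


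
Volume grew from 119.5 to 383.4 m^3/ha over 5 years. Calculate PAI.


Formula: PAI = (V_T2 - V_T1) / (T2 - T1)
Volume increment = 383.4 - 119.5 = 263.9 m^3/ha
PAI = 263.9 / 5 = 52.78 m^3/ha/year

52.78


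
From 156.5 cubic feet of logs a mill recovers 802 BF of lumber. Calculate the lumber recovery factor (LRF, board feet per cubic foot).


Formula: LRF = Lumber Output (BF) / Log Input (ft^3)
LRF = 802 BF / 156.5 ft^3
LRF = 5.12 BF/ft^3

5.12


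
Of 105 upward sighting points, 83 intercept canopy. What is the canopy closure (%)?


Formula: Canopy closure = covered points / total points * 100
Closure = 83 / 105 * 100
Closure = 0.7905 * 100 = 79.0%

79.0


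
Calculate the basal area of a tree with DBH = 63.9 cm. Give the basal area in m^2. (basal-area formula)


Formula: BA = pi * (DBH/2)^2 / 10000  (cm^2 to m^2)
Radius = DBH/2 = 63.9/2 = 31.95 cm
BA = pi * 31.95^2 / 10000
   = 3206.9456 cm^2 / 10000
   = 0.3207 m^2

0.3207


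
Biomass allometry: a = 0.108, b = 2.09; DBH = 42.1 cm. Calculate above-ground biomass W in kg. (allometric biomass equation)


Formula: W = a * DBH^b  (allometric power law)
DBH^b = 42.1^2.09 = 2481.7017
W = 0.108 * 2481.7017 = 268.0 kg

268.0


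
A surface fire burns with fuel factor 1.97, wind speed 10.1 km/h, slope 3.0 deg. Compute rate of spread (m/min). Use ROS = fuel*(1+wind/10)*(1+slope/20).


Formula: ROS = fuel * (1 + wind/10) * (1 + slope/20)
Wind factor = 1 + 10.1/10 = 2.01
Slope factor = 1 + 3.0/20 = 1.15
ROS = 1.97 * 2.01 * 1.15 = 4.55 m/min

4.55
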